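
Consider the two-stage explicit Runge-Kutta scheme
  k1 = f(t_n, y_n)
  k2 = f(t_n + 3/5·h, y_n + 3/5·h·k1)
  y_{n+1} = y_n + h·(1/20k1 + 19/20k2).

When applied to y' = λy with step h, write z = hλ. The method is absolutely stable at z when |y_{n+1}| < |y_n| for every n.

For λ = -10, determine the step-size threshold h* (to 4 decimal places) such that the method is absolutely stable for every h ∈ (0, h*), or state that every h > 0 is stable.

On y'=λy, z=hλ:
  k1=λy_n ⇒ h·k1=z·y_n;  k2=λ(1+3/5z)y_n ⇒ h·k2=z(1+3/5z)y_n
  y_{n+1}/y_n = 1 + 1/20z + 19/20z(1+3/5z) = 1 + z + 57/100z²
  so R(z) = 1 + z + 57/100z².

Find x<0 with |R(x)|<1.
x=-1.78: |R|=1.0260
R=1: x+57/100x²=0 ⇒ x=−100/57=-1.7544; min R=1−1/(4·57/100)=0.5614>−1
Confirm numerically:
  x=-1.642: |R|=0.89481 <1
  x=-1.531: |R|=0.80506 <1
  x=-0.991: |R|=0.56879 <1
  x=-2.144: |R|=1.47614 >1
  x=-1.943: |R|=1.20889 >1
  x=-1.895: |R|=1.15188 >1
So |R|<1 on (-1.7544, 0).

(-1.7544,0); λ=-10 ⇒ h* = (100/57)/10 = 0.1754.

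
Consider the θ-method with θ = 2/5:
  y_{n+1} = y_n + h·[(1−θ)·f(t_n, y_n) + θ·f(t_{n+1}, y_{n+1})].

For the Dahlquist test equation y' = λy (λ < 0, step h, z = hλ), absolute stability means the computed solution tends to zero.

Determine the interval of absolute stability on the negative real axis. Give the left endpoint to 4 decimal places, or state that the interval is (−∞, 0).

On y'=λy, z=hλ:
  y_{n+1} = y_n + z·[3/5·y_n + 2/5·y_{n+1}] ⇒ (1 − 2/5z)y_{n+1} = (1 + 3/5z)y_n
  ⇒ R(z) = (1 + 3/5z)/(1 − 2/5z).

Solve |R(x)|<1 on ℝ⁻.
x=-1.21: |R|=0.1846
R=−1: 1+3/5x = −1+2/5x ⇒ -1/5x=2 ⇒ x=2/(-1/5)=-10.0000
Confirm numerically:
  x=-8.819: |R|=0.94783 <1
  x=-7.744: |R|=0.88989 <1
  x=-4.527: |R|=0.61057 <1
  x=-10.152: |R|=1.00601 >1
  x=-10.137: |R|=1.00542 >1
Stable set (-10.0000, 0).

(-10.0000, 0).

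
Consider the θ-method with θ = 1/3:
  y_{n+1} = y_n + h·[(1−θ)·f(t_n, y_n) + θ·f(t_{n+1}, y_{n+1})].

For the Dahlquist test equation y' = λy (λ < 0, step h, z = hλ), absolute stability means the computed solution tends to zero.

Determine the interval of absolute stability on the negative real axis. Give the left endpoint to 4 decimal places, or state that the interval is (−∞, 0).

z∈(-6.0000,0).

With y'=λy (z=hλ):
  y_{n+1} = y_n + z·[2/3·y_n + 1/3·y_{n+1}] ⇒ (1 − 1/3z)y_{n+1} = (1 + 2/3z)y_n
  so R(z) = (1 + 2/3z)/(1 − 1/3z).

Boundary: |R(x)|=1, x<0.
x=-0.9: |R|=0.3077
R=−1: 1+2/3x = −1+1/3x ⇒ -1/3x=2 ⇒ x=2/(-1/3)=-6.0000
Confirm numerically:
  x=-5.062: |R|=0.88365 <1
  x=-4.996: |R|=0.87444 <1
  x=-3.468: |R|=0.60853 <1
  x=-3.282: |R|=0.56734 <1
  x=-6.545: |R|=1.05710 >1
  x=-6.242: |R|=1.02618 >1
  x=-6.113: |R|=1.01240 >1
Stable set (-6.0000, 0).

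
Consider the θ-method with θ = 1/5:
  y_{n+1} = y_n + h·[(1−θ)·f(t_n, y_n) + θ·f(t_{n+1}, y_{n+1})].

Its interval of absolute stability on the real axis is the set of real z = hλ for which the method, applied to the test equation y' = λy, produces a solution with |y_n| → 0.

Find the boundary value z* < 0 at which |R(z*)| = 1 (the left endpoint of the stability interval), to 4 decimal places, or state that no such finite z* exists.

On y'=λy, z=hλ:
  y_{n+1} = y_n + z·[4/5·y_n + 1/5·y_{n+1}] ⇒ (1 − 1/5z)y_{n+1} = (1 + 4/5z)y_n
  so R(z) = (1 + 4/5z)/(1 − 1/5z).

Need |R(x)|<1, x<0.
x=-0.43: |R|=0.6041
R=−1: 1+4/5x = −1+1/5x ⇒ -3/5x=2 ⇒ x=2/(-3/5)=-3.3333
Confirm numerically:
  x=-2.355: |R|=0.60095 <1
  x=-1.776: |R|=0.31051 <1
  x=-1.575: |R|=0.19772 <1
  x=-3.860: |R|=1.17833 >1
  x=-3.652: |R|=1.11049 >1
  x=-3.399: |R|=1.02346 >1
Interval (-3.3333, 0).

z* = -3.3333.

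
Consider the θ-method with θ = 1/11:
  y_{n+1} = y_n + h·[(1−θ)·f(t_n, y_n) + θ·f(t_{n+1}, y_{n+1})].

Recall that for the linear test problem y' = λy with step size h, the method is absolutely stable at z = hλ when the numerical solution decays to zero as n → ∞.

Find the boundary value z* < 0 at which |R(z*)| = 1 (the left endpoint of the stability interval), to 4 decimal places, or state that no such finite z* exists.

z* = -2.4444.

With y'=λy (z=hλ):
  y_{n+1} = y_n + z·[10/11·y_n + 1/11·y_{n+1}] ⇒ (1 − 1/11z)y_{n+1} = (1 + 10/11z)y_n
  Hence R(z) = (1 + 10/11z)/(1 − 1/11z).

Boundary: |R(x)|=1, x<0.
x=-1: |R|=0.0833
R=−1: 1+10/11x = −1+1/11x ⇒ -9/11x=2 ⇒ x=2/(-9/11)=-2.4444
Confirm numerically:
  x=-1.700: |R|=0.47244 <1
  x=-1.341: |R|=0.19528 <1
  x=-1.095: |R|=0.00413 <1
  x=-1.063: |R|=0.03067 <1
  x=-2.892: |R|=1.28995 >1
  x=-2.567: |R|=1.08130 >1
Stable set (-2.4444, 0).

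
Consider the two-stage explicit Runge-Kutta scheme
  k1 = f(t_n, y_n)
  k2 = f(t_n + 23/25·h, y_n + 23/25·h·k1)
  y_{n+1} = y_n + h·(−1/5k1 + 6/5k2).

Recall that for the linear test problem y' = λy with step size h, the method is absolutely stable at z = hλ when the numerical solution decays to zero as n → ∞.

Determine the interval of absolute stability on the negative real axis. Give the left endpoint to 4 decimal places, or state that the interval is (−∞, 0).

(-0.9058, 0).

With y'=λy (z=hλ):
  k1=λy_n ⇒ h·k1=z·y_n;  k2=λ(1+23/25z)y_n ⇒ h·k2=z(1+23/25z)y_n
  y_{n+1}/y_n = 1 − 1/5z + 6/5z(1+23/25z) = 1 + z + 138/125z²
  ⇒ R(z) = 1 + z + 138/125z².

Need |R(x)|<1, x<0.
x=-1.5: |R|=1.9840
R=1: x+138/125x²=0 ⇒ x=−125/138=-0.9058; min R=1−1/(4·138/125)=0.7736>−1
Confirm numerically:
  x=-0.769: |R|=0.88386 <1
  x=-0.613: |R|=0.80185 <1
  x=-0.473: |R|=0.77400 <1
  x=-0.458: |R|=0.77358 <1
  x=-1.484: |R|=1.94729 >1
  x=-1.187: |R|=1.36850 >1
Interval (-0.9058, 0).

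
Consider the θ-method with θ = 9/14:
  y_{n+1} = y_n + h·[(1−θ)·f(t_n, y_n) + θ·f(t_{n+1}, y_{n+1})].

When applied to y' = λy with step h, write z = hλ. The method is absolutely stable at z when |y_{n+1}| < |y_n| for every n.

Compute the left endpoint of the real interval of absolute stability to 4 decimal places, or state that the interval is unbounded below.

Set f=λy, z=hλ:
  y_{n+1} = y_n + z·[5/14·y_n + 9/14·y_{n+1}] ⇒ (1 − 9/14z)y_{n+1} = (1 + 5/14z)y_n
  so R(z) = (1 + 5/14z)/(1 − 9/14z).

Need |R(x)|<1, x<0.
x=-1.04: |R|=0.3767
x=-2: |R|=0.1250
x=-10: |R|=0.3462
x=-100: |R|=0.5317
θ=9/14≥1/2 ⇒ |1+5/14x|<|1−9/14x| ∀x<0 ⇒ stable on all of ℝ⁻.

interval (−∞, 0).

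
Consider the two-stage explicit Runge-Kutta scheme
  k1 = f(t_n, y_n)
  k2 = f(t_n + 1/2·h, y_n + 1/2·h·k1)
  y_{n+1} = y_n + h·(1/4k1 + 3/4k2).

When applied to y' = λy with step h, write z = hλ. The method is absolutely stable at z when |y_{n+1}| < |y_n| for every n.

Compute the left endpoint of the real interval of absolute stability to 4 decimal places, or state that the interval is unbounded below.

z* = -2.6667.

With y'=λy (z=hλ):
  k1=λy_n ⇒ h·k1=z·y_n;  k2=λ(1+1/2z)y_n ⇒ h·k2=z(1+1/2z)y_n
  y_{n+1}/y_n = 1 + 1/4z + 3/4z(1+1/2z) = 1 + z + 3/8z²
  ⇒ R(z) = 1 + z + 3/8z².

Find x<0 with |R(x)|<1.
x=-1.54: |R|=0.3494
R=1: x+3/8x²=0 ⇒ x=−8/3=-2.6667; min R=1−1/(4·3/8)=0.3333>−1
Confirm numerically:
  x=-2.020: |R|=0.51015 <1
  x=-2.015: |R|=0.50758 <1
  x=-1.342: |R|=0.33336 <1
  x=-3.186: |R|=1.62047 >1
  x=-3.178: |R|=1.60938 >1
  x=-3.155: |R|=1.57776 >1
Interval (-2.6667, 0).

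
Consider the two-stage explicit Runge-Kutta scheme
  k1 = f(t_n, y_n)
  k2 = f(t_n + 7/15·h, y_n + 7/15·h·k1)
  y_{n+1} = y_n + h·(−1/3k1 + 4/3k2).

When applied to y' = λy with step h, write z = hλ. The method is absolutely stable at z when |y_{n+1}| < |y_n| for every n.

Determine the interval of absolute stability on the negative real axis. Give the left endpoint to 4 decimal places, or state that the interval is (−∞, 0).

Set f=λy, z=hλ:
  k1=λy_n ⇒ h·k1=z·y_n;  k2=λ(1+7/15z)y_n ⇒ h·k2=z(1+7/15z)y_n
  y_{n+1}/y_n = 1 − 1/3z + 4/3z(1+7/15z) = 1 + z + 28/45z²
  so R(z) = 1 + z + 28/45z².

Need |R(x)|<1, x<0.
x=-1.14: |R|=0.6686
R=1: x+28/45x²=0 ⇒ x=−45/28=-1.6071; min R=1−1/(4·28/45)=0.5982>−1
Confirm numerically:
  x=-1.342: |R|=0.77860 <1
  x=-1.238: |R|=0.71565 <1
  x=-0.955: |R|=0.61248 <1
  x=-2.138: |R|=1.70621 >1
  x=-1.720: |R|=1.12078 >1
Interval (-1.6071, 0).

(-1.6071, 0).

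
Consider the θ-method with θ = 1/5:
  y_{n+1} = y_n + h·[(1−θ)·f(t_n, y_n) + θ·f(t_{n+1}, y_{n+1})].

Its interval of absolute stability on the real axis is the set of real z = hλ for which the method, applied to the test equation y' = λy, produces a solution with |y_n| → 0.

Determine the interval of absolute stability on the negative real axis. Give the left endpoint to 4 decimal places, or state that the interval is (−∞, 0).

On y'=λy, z=hλ:
  y_{n+1} = y_n + z·[4/5·y_n + 1/5·y_{n+1}] ⇒ (1 − 1/5z)y_{n+1} = (1 + 4/5z)y_n
  ⇒ R(z) = (1 + 4/5z)/(1 − 1/5z).

Solve |R(x)|<1 on ℝ⁻.
x=-0.42: |R|=0.6125
R=−1: 1+4/5x = −1+1/5x ⇒ -3/5x=2 ⇒ x=2/(-3/5)=-3.3333
Confirm numerically:
  x=-2.919: |R|=0.84304 <1
  x=-2.896: |R|=0.83384 <1
  x=-2.196: |R|=0.52585 <1
  x=-1.428: |R|=0.11077 <1
  x=-3.673: |R|=1.11749 >1
  x=-3.552: |R|=1.07671 >1
Interval (-3.3333, 0).

(-3.3333, 0).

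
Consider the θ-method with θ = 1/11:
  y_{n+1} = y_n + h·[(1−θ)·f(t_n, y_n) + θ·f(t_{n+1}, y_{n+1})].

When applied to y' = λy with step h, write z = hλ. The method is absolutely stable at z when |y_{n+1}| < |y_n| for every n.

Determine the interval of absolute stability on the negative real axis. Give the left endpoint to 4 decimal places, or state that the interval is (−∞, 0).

(-2.4444, 0).

Test eqn y'=λy, z=hλ:
  y_{n+1} = y_n + z·[10/11·y_n + 1/11·y_{n+1}] ⇒ (1 − 1/11z)y_{n+1} = (1 + 10/11z)y_n
  so R(z) = (1 + 10/11z)/(1 − 1/11z).

Find x<0 with |R(x)|<1.
x=-0.69: |R|=0.3507
R=−1: 1+10/11x = −1+1/11x ⇒ -9/11x=2 ⇒ x=2/(-9/11)=-2.4444
Confirm numerically:
  x=-2.000: |R|=0.69231 <1
  x=-1.505: |R|=0.32387 <1
  x=-1.278: |R|=0.14497 <1
  x=-2.886: |R|=1.28619 >1
  x=-2.755: |R|=1.20320 >1
Interval (-2.4444, 0).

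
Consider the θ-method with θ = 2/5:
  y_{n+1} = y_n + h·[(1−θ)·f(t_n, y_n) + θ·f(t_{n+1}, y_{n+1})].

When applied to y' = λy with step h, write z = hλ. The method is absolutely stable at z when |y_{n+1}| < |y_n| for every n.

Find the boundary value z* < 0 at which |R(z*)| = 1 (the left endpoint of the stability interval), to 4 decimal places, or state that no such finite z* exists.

z* = -10.0000.

Test eqn y'=λy, z=hλ:
  y_{n+1} = y_n + z·[3/5·y_n + 2/5·y_{n+1}] ⇒ (1 − 2/5z)y_{n+1} = (1 + 3/5z)y_n
  so R(z) = (1 + 3/5z)/(1 − 2/5z).

Find x<0 with |R(x)|<1.
x=-0.32: |R|=0.7163
R=−1: 1+3/5x = −1+2/5x ⇒ -1/5x=2 ⇒ x=2/(-1/5)=-10.0000
Confirm numerically:
  x=-9.791: |R|=0.99150 <1
  x=-5.940: |R|=0.75948 <1
  x=-5.640: |R|=0.73219 <1
  x=-4.815: |R|=0.64559 <1
  x=-10.423: |R|=1.01637 >1
  x=-10.281: |R|=1.01099 >1
So |R|<1 on (-10.0000, 0).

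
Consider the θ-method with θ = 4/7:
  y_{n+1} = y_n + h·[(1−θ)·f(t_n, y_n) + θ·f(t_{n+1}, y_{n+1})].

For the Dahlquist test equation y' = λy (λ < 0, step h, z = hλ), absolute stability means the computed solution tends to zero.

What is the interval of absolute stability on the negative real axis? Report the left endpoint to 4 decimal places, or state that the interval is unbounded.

On y'=λy, z=hλ:
  y_{n+1} = y_n + z·[3/7·y_n + 4/7·y_{n+1}] ⇒ (1 − 4/7z)y_{n+1} = (1 + 3/7z)y_n
  ⇒ R(z) = (1 + 3/7z)/(1 − 4/7z).

Find x<0 with |R(x)|<1.
x=-1.23: |R|=0.2777
x=-2: |R|=0.0667
x=-10: |R|=0.4894
x=-100: |R|=0.7199
θ=4/7≥1/2 ⇒ |1+3/7x|<|1−4/7x| ∀x<0 ⇒ interval (−∞,0).

unbounded; (−∞, 0).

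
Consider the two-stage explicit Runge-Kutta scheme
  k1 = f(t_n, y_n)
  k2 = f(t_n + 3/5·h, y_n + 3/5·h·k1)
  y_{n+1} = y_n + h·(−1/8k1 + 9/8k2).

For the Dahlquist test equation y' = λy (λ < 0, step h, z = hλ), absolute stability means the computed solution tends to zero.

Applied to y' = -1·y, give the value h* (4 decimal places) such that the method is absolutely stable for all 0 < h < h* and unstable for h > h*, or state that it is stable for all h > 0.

Set f=λy, z=hλ:
  k1=λy_n ⇒ h·k1=z·y_n;  k2=λ(1+3/5z)y_n ⇒ h·k2=z(1+3/5z)y_n
  y_{n+1}/y_n = 1 − 1/8z + 9/8z(1+3/5z) = 1 + z + 27/40z²
  Hence R(z) = 1 + z + 27/40z².

Solve |R(x)|<1 on ℝ⁻.
x=-0.51: |R|=0.6656
R=1: x+27/40x²=0 ⇒ x=−40/27=-1.4815; min R=1−1/(4·27/40)=0.6296>−1
Confirm numerically:
  x=-1.328: |R|=0.86242 <1
  x=-1.208: |R|=0.77700 <1
  x=-0.795: |R|=0.63162 <1
  x=-2.030: |R|=1.75161 >1
  x=-1.640: |R|=1.17548 >1
So |R|<1 on (-1.4815, 0).

(-1.4815,0); λ=-1 ⇒ h* = (40/27)/1 = 1.4815.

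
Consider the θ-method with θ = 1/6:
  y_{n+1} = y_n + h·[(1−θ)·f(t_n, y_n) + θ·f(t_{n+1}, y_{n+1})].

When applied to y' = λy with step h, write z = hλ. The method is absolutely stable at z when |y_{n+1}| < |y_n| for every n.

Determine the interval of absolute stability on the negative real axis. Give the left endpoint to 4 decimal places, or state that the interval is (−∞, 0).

z∈(-3.0000,0).

On y'=λy, z=hλ:
  y_{n+1} = y_n + z·[5/6·y_n + 1/6·y_{n+1}] ⇒ (1 − 1/6z)y_{n+1} = (1 + 5/6z)y_n
  Hence R(z) = (1 + 5/6z)/(1 − 1/6z).

Boundary: |R(x)|=1, x<0.
x=-1.52: |R|=0.2128
R=−1: 1+5/6x = −1+1/6x ⇒ -2/3x=2 ⇒ x=2/(-2/3)=-3.0000
Confirm numerically:
  x=-2.960: |R|=0.98214 <1
  x=-2.310: |R|=0.66787 <1
  x=-2.112: |R|=0.56213 <1
  x=-2.064: |R|=0.53571 <1
  x=-3.222: |R|=1.09629 >1
  x=-3.134: |R|=1.05868 >1
Stable set (-3.0000, 0).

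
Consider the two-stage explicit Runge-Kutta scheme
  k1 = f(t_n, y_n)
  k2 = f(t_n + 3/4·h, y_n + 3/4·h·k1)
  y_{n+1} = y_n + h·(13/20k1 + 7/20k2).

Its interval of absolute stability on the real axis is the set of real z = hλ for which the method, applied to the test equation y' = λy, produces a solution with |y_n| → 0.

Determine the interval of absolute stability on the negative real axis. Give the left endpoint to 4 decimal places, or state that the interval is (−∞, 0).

Test eqn y'=λy, z=hλ:
  k1=λy_n ⇒ h·k1=z·y_n;  k2=λ(1+3/4z)y_n ⇒ h·k2=z(1+3/4z)y_n
  y_{n+1}/y_n = 1 + 13/20z + 7/20z(1+3/4z) = 1 + z + 21/80z²
  R(z) = 1 + z + 21/80z².

Boundary: |R(x)|=1, x<0.
x=-1.74: |R|=0.0547
R=1: x+21/80x²=0 ⇒ x=−80/21=-3.8095; min R=1−1/(4·21/80)=0.0476>−1
Confirm numerically:
  x=-2.719: |R|=0.22165 <1
  x=-2.428: |R|=0.11949 <1
  x=-2.281: |R|=0.08478 <1
  x=-1.852: |R|=0.04835 <1
  x=-3.951: |R|=1.14673 >1
  x=-3.931: |R|=1.12535 >1
Stable set (-3.8095, 0).

z∈(-3.8095,0).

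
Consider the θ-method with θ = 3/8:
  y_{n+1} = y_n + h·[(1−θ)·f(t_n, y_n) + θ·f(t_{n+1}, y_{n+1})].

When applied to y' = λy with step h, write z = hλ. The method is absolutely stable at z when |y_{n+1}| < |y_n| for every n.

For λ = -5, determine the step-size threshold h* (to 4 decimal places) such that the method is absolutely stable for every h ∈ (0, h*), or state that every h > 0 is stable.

On y'=λy, z=hλ:
  y_{n+1} = y_n + z·[5/8·y_n + 3/8·y_{n+1}] ⇒ (1 − 3/8z)y_{n+1} = (1 + 5/8z)y_n
  so R(z) = (1 + 5/8z)/(1 − 3/8z).

Solve |R(x)|<1 on ℝ⁻.
x=-0.44: |R|=0.6223
R=−1: 1+5/8x = −1+3/8x ⇒ -1/4x=2 ⇒ x=2/(-1/4)=-8.0000
Confirm numerically:
  x=-6.997: |R|=0.93081 <1
  x=-6.153: |R|=0.86039 <1
  x=-5.224: |R|=0.76546 <1
  x=-3.462: |R|=0.50636 <1
  x=-8.567: |R|=1.03365 >1
  x=-8.213: |R|=1.01305 >1
  x=-8.181: |R|=1.01112 >1
So |R|<1 on (-8.0000, 0).

(-8.0000,0); λ=-5 ⇒ h* = (8)/5 = 1.6000.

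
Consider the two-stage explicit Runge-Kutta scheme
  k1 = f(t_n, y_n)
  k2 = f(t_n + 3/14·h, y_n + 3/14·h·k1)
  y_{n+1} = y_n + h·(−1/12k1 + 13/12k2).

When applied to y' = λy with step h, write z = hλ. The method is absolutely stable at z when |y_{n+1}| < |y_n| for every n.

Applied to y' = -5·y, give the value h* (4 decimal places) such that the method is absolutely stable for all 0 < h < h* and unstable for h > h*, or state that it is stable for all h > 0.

Test eqn y'=λy, z=hλ:
  k1=λy_n ⇒ h·k1=z·y_n;  k2=λ(1+3/14z)y_n ⇒ h·k2=z(1+3/14z)y_n
  y_{n+1}/y_n = 1 − 1/12z + 13/12z(1+3/14z) = 1 + z + 13/56z²
  so R(z) = 1 + z + 13/56z².

Boundary: |R(x)|=1, x<0.
x=-1.67: |R|=0.0226
R=1: x+13/56x²=0 ⇒ x=−56/13=-4.3077; min R=1−1/(4·13/56)=-0.0769>−1
Confirm numerically:
  x=-4.081: |R|=0.78524 <1
  x=-2.246: |R|=0.07495 <1
  x=-2.034: |R|=0.07359 <1
  x=-4.900: |R|=1.67375 >1
  x=-4.769: |R|=1.51071 >1
So |R|<1 on (-4.3077, 0).

(-4.3077,0); λ=-5 ⇒ h* = (56/13)/5 = 0.8615.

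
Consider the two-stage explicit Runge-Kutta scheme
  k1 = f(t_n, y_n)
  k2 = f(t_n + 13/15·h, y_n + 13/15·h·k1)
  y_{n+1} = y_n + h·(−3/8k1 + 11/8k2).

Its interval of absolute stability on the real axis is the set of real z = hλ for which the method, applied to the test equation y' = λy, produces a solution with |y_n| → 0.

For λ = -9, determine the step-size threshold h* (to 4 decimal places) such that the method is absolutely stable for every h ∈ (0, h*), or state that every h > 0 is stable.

Test eqn y'=λy, z=hλ:
  k1=λy_n ⇒ h·k1=z·y_n;  k2=λ(1+13/15z)y_n ⇒ h·k2=z(1+13/15z)y_n
  y_{n+1}/y_n = 1 − 3/8z + 11/8z(1+13/15z) = 1 + z + 143/120z²
  so R(z) = 1 + z + 143/120z².

Find x<0 with |R(x)|<1.
x=-0.49: |R|=0.7961
R=1: x+143/120x²=0 ⇒ x=−120/143=-0.8392; min R=1−1/(4·143/120)=0.7902>−1
Confirm numerically:
  x=-0.762: |R|=0.92993 <1
  x=-0.737: |R|=0.91028 <1
  x=-0.662: |R|=0.86024 <1
  x=-0.580: |R|=0.82088 <1
  x=-1.154: |R|=1.43296 >1
  x=-1.149: |R|=1.42424 >1
  x=-0.943: |R|=1.11669 >1
So |R|<1 on (-0.8392, 0).

(-0.8392,0); λ=-9 ⇒ h* = (120/143)/9 = 0.0932.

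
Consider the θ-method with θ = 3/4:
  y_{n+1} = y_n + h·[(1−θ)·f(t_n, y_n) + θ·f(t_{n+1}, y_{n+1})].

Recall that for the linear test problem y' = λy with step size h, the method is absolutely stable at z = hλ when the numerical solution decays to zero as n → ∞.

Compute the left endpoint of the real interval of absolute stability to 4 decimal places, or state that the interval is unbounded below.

unbounded; (−∞, 0).

Test eqn y'=λy, z=hλ:
  y_{n+1} = y_n + z·[1/4·y_n + 3/4·y_{n+1}] ⇒ (1 − 3/4z)y_{n+1} = (1 + 1/4z)y_n
  Hence R(z) = (1 + 1/4z)/(1 − 3/4z).

Need |R(x)|<1, x<0.
x=-0.39: |R|=0.6983
x=-2: |R|=0.2000
x=-10: |R|=0.1765
x=-100: |R|=0.3158
θ=3/4≥1/2 ⇒ |1+1/4x|<|1−3/4x| ∀x<0 ⇒ unbounded interval.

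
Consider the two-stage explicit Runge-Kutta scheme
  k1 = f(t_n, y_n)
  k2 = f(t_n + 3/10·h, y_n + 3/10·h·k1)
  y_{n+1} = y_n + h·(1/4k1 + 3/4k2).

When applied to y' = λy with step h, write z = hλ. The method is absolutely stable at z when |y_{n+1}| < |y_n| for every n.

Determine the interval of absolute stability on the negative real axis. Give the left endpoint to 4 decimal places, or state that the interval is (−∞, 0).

z∈(-4.4444,0).

On y'=λy, z=hλ:
  k1=λy_n ⇒ h·k1=z·y_n;  k2=λ(1+3/10z)y_n ⇒ h·k2=z(1+3/10z)y_n
  y_{n+1}/y_n = 1 + 1/4z + 3/4z(1+3/10z) = 1 + z + 9/40z²
  Hence R(z) = 1 + z + 9/40z².

Boundary: |R(x)|=1, x<0.
x=-0.81: |R|=0.3376
R=1: x+9/40x²=0 ⇒ x=−40/9=-4.4444; min R=1−1/(4·9/40)=-0.1111>−1
Confirm numerically:
  x=-2.267: |R|=0.11066 <1
  x=-2.215: |R|=0.11110 <1
  x=-1.857: |R|=0.08110 <1
  x=-4.627: |R|=1.19005 >1
  x=-4.514: |R|=1.07064 >1
Interval (-4.4444, 0).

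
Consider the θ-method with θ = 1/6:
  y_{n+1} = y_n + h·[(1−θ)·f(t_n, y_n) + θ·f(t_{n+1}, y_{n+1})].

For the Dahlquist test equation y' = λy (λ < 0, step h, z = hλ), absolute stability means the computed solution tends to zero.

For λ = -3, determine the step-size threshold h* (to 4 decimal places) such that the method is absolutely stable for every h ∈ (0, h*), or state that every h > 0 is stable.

(-3.0000,0); λ=-3 ⇒ h* = (3)/3 = 1.0000.

Test eqn y'=λy, z=hλ:
  y_{n+1} = y_n + z·[5/6·y_n + 1/6·y_{n+1}] ⇒ (1 − 1/6z)y_{n+1} = (1 + 5/6z)y_n
  ⇒ R(z) = (1 + 5/6z)/(1 − 1/6z).

Need |R(x)|<1, x<0.
x=-1.56: |R|=0.2381
R=−1: 1+5/6x = −1+1/6x ⇒ -2/3x=2 ⇒ x=2/(-2/3)=-3.0000
Confirm numerically:
  x=-2.217: |R|=0.61884 <1
  x=-1.946: |R|=0.46942 <1
  x=-1.280: |R|=0.05495 <1
  x=-3.211: |R|=1.09163 >1
  x=-3.022: |R|=1.00975 >1
So |R|<1 on (-3.0000, 0).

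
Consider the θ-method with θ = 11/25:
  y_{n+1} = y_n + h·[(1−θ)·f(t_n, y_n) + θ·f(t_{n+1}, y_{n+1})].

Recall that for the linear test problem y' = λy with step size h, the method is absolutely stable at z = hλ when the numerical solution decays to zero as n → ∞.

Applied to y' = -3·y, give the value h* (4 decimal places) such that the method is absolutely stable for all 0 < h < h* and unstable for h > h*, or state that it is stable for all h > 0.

Set f=λy, z=hλ:
  y_{n+1} = y_n + z·[14/25·y_n + 11/25·y_{n+1}] ⇒ (1 − 11/25z)y_{n+1} = (1 + 14/25z)y_n
  Hence R(z) = (1 + 14/25z)/(1 − 11/25z).

Boundary: |R(x)|=1, x<0.
x=-0.49: |R|=0.5969
R=−1: 1+14/25x = −1+11/25x ⇒ -3/25x=2 ⇒ x=2/(-3/25)=-16.6667
Confirm numerically:
  x=-12.953: |R|=0.93348 <1
  x=-12.721: |R|=0.92823 <1
  x=-11.593: |R|=0.90021 <1
  x=-17.211: |R|=1.00762 >1
  x=-17.142: |R|=1.00668 >1
  x=-16.806: |R|=1.00199 >1
So |R|<1 on (-16.6667, 0).

(-16.6667,0); λ=-3 ⇒ h* = (50/3)/3 = 5.5556.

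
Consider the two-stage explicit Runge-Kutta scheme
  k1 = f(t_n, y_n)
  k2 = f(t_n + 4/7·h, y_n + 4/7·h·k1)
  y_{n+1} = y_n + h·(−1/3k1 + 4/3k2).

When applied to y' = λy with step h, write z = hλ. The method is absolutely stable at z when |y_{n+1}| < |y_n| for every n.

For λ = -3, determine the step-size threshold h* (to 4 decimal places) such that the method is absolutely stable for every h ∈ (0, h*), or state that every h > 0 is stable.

On y'=λy, z=hλ:
  k1=λy_n ⇒ h·k1=z·y_n;  k2=λ(1+4/7z)y_n ⇒ h·k2=z(1+4/7z)y_n
  y_{n+1}/y_n = 1 − 1/3z + 4/3z(1+4/7z) = 1 + z + 16/21z²
  Hence R(z) = 1 + z + 16/21z².

Need |R(x)|<1, x<0.
x=-0.32: |R|=0.7580
R=1: x+16/21x²=0 ⇒ x=−21/16=-1.3125; min R=1−1/(4·16/21)=0.6719>−1
Confirm numerically:
  x=-1.286: |R|=0.97404 <1
  x=-0.960: |R|=0.74217 <1
  x=-0.597: |R|=0.67455 <1
  x=-1.480: |R|=1.18888 >1
  x=-1.373: |R|=1.06329 >1
  x=-1.358: |R|=1.04708 >1
Interval (-1.3125, 0).

(-1.3125,0); λ=-3 ⇒ h* = (21/16)/3 = 0.4375.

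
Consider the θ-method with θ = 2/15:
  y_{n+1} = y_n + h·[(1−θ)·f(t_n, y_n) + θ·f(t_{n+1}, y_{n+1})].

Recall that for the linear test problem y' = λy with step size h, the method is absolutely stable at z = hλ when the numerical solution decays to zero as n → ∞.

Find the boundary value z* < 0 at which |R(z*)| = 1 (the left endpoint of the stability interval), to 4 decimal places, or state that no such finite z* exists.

left endpoint -2.7273.

Test eqn y'=λy, z=hλ:
  y_{n+1} = y_n + z·[13/15·y_n + 2/15·y_{n+1}] ⇒ (1 − 2/15z)y_{n+1} = (1 + 13/15z)y_n
  Hence R(z) = (1 + 13/15z)/(1 − 2/15z).

Solve |R(x)|<1 on ℝ⁻.
x=-0.45: |R|=0.5755
R=−1: 1+13/15x = −1+2/15x ⇒ -11/15x=2 ⇒ x=2/(-11/15)=-2.7273
Confirm numerically:
  x=-2.499: |R|=0.87444 <1
  x=-2.130: |R|=0.65888 <1
  x=-2.025: |R|=0.59449 <1
  x=-1.324: |R|=0.12534 <1
  x=-3.316: |R|=1.29937 >1
  x=-2.914: |R|=1.09862 >1
  x=-2.894: |R|=1.08822 >1
Interval (-2.7273, 0).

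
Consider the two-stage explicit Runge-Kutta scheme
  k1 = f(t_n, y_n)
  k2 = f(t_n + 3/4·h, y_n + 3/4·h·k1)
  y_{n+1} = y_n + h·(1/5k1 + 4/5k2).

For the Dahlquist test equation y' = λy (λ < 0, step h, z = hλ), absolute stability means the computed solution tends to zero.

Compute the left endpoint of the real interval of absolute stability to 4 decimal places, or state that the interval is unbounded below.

Test eqn y'=λy, z=hλ:
  k1=λy_n ⇒ h·k1=z·y_n;  k2=λ(1+3/4z)y_n ⇒ h·k2=z(1+3/4z)y_n
  y_{n+1}/y_n = 1 + 1/5z + 4/5z(1+3/4z) = 1 + z + 3/5z²
  ⇒ R(z) = 1 + z + 3/5z².

Need |R(x)|<1, x<0.
x=-1.29: |R|=0.7085
R=1: x+3/5x²=0 ⇒ x=−5/3=-1.6667; min R=1−1/(4·3/5)=0.5833>−1
Confirm numerically:
  x=-1.465: |R|=0.82273 <1
  x=-1.359: |R|=0.74913 <1
  x=-0.676: |R|=0.59819 <1
  x=-2.236: |R|=1.76382 >1
  x=-1.980: |R|=1.37224 >1
Interval (-1.6667, 0).

z* = -1.6667.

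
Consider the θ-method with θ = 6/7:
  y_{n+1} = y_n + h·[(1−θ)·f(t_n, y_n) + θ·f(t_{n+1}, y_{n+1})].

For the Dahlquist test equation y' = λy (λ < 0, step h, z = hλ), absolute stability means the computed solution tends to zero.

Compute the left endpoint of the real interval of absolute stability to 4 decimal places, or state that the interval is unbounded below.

With y'=λy (z=hλ):
  y_{n+1} = y_n + z·[1/7·y_n + 6/7·y_{n+1}] ⇒ (1 − 6/7z)y_{n+1} = (1 + 1/7z)y_n
  so R(z) = (1 + 1/7z)/(1 − 6/7z).

Solve |R(x)|<1 on ℝ⁻.
x=-1.41: |R|=0.3616
x=-2: |R|=0.2632
x=-10: |R|=0.0448
x=-100: |R|=0.1532
θ=6/7≥1/2 ⇒ |1+1/7x|<|1−6/7x| ∀x<0 ⇒ interval (−∞,0).

interval (−∞, 0).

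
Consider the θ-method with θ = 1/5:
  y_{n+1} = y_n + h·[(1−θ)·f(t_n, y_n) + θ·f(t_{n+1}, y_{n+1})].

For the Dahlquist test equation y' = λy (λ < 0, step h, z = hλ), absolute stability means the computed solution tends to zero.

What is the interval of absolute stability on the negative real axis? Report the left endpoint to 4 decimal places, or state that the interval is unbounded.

z∈(-3.3333,0).

With y'=λy (z=hλ):
  y_{n+1} = y_n + z·[4/5·y_n + 1/5·y_{n+1}] ⇒ (1 − 1/5z)y_{n+1} = (1 + 4/5z)y_n
  R(z) = (1 + 4/5z)/(1 − 1/5z).

Boundary: |R(x)|=1, x<0.
x=-1.06: |R|=0.1254
R=−1: 1+4/5x = −1+1/5x ⇒ -3/5x=2 ⇒ x=2/(-3/5)=-3.3333
Confirm numerically:
  x=-3.234: |R|=0.96381 <1
  x=-1.703: |R|=0.27033 <1
  x=-1.696: |R|=0.26643 <1
  x=-1.388: |R|=0.08641 <1
  x=-3.813: |R|=1.16328 >1
  x=-3.577: |R|=1.08523 >1
So |R|<1 on (-3.3333, 0).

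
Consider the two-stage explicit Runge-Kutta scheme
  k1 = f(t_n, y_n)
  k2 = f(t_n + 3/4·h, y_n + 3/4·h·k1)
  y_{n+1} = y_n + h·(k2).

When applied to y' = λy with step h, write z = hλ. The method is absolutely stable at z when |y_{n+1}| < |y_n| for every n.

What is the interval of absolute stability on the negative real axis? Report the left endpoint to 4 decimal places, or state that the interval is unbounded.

With y'=λy (z=hλ):
  k1=λy_n ⇒ h·k1=z·y_n;  k2=λ(1+3/4z)y_n ⇒ h·k2=z(1+3/4z)y_n
  y_{n+1}/y_n = 1 + z(1+3/4z) = 1 + z + 3/4z²
  R(z) = 1 + z + 3/4z².

Solve |R(x)|<1 on ℝ⁻.
x=-1.06: |R|=0.7827
R=1: x+3/4x²=0 ⇒ x=−4/3=-1.3333; min R=1−1/(4·3/4)=0.6667>−1
Confirm numerically:
  x=-1.301: |R|=0.96845 <1
  x=-1.289: |R|=0.95714 <1
  x=-0.991: |R|=0.74556 <1
  x=-1.917: |R|=1.83917 >1
  x=-1.740: |R|=1.53070 >1
  x=-1.379: |R|=1.04723 >1
So |R|<1 on (-1.3333, 0).

z∈(-1.3333,0).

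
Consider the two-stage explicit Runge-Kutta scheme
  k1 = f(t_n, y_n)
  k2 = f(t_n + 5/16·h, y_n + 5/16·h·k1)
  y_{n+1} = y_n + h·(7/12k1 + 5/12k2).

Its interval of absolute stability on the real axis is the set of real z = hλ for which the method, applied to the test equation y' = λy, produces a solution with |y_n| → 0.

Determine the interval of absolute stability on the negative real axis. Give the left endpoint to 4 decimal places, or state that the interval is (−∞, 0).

(-7.6800, 0).

Set f=λy, z=hλ:
  k1=λy_n ⇒ h·k1=z·y_n;  k2=λ(1+5/16z)y_n ⇒ h·k2=z(1+5/16z)y_n
  y_{n+1}/y_n = 1 + 7/12z + 5/12z(1+5/16z) = 1 + z + 25/192z²
  Hence R(z) = 1 + z + 25/192z².

Need |R(x)|<1, x<0.
x=-1.54: |R|=0.2312
R=1: x+25/192x²=0 ⇒ x=−192/25=-7.6800; min R=1−1/(4·25/192)=-0.9200>−1
Confirm numerically:
  x=-5.693: |R|=0.47292 <1
  x=-5.462: |R|=0.57744 <1
  x=-4.730: |R|=0.81686 <1
  x=-7.924: |R|=1.25175 >1
  x=-7.828: |R|=1.15085 >1
So |R|<1 on (-7.6800, 0).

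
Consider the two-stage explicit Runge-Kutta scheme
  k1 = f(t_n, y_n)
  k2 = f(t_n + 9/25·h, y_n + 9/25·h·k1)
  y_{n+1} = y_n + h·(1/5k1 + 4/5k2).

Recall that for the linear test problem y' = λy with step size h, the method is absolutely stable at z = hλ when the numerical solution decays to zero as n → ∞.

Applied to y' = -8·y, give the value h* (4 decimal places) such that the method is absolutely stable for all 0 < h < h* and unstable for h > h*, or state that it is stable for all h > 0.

(-3.4722,0); λ=-8 ⇒ h* = (125/36)/8 = 0.4340.

With y'=λy (z=hλ):
  k1=λy_n ⇒ h·k1=z·y_n;  k2=λ(1+9/25z)y_n ⇒ h·k2=z(1+9/25z)y_n
  y_{n+1}/y_n = 1 + 1/5z + 4/5z(1+9/25z) = 1 + z + 36/125z²
  Hence R(z) = 1 + z + 36/125z².

Boundary: |R(x)|=1, x<0.
x=-0.62: |R|=0.4907
R=1: x+36/125x²=0 ⇒ x=−125/36=-3.4722; min R=1−1/(4·36/125)=0.1319>−1
Confirm numerically:
  x=-2.989: |R|=0.58403 <1
  x=-2.488: |R|=0.29476 <1
  x=-1.986: |R|=0.14993 <1
  x=-3.726: |R|=1.27233 >1
  x=-3.685: |R|=1.22582 >1
  x=-3.639: |R|=1.17479 >1
So |R|<1 on (-3.4722, 0).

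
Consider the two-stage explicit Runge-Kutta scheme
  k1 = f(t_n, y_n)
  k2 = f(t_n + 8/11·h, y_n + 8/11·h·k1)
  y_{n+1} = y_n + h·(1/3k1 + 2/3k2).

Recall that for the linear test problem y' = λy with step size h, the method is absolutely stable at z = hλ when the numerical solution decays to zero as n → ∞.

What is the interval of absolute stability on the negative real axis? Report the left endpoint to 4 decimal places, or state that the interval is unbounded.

(-2.0625, 0).

On y'=λy, z=hλ:
  k1=λy_n ⇒ h·k1=z·y_n;  k2=λ(1+8/11z)y_n ⇒ h·k2=z(1+8/11z)y_n
  y_{n+1}/y_n = 1 + 1/3z + 2/3z(1+8/11z) = 1 + z + 16/33z²
  ⇒ R(z) = 1 + z + 16/33z².

Solve |R(x)|<1 on ℝ⁻.
x=-0.79: |R|=0.5126
R=1: x+16/33x²=0 ⇒ x=−33/16=-2.0625; min R=1−1/(4·16/33)=0.4844>−1
Confirm numerically:
  x=-1.796: |R|=0.76794 <1
  x=-1.772: |R|=0.75042 <1
  x=-1.201: |R|=0.49835 <1
  x=-2.557: |R|=1.61306 >1
  x=-2.141: |R|=1.08149 >1
Interval (-2.0625, 0).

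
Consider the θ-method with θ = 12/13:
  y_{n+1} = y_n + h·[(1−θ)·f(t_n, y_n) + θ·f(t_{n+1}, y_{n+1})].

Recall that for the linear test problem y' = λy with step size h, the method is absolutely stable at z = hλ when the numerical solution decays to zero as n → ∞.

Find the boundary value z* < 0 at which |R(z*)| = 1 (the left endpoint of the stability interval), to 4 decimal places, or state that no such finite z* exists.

unbounded; (−∞, 0).

Test eqn y'=λy, z=hλ:
  y_{n+1} = y_n + z·[1/13·y_n + 12/13·y_{n+1}] ⇒ (1 − 12/13z)y_{n+1} = (1 + 1/13z)y_n
  Hence R(z) = (1 + 1/13z)/(1 − 12/13z).

Boundary: |R(x)|=1, x<0.
x=-0.89: |R|=0.5114
x=-2: |R|=0.2973
x=-10: |R|=0.0226
x=-100: |R|=0.0717
θ=12/13≥1/2 ⇒ |1+1/13x|<|1−12/13x| ∀x<0 ⇒ stable on all of ℝ⁻.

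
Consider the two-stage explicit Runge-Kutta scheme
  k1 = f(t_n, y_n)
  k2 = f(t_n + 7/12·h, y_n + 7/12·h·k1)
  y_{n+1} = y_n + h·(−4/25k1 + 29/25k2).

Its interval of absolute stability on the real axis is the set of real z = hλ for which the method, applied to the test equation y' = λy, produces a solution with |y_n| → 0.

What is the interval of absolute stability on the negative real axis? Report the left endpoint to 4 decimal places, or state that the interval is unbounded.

z∈(-1.4778,0).

Set f=λy, z=hλ:
  k1=λy_n ⇒ h·k1=z·y_n;  k2=λ(1+7/12z)y_n ⇒ h·k2=z(1+7/12z)y_n
  y_{n+1}/y_n = 1 − 4/25z + 29/25z(1+7/12z) = 1 + z + 203/300z²
  R(z) = 1 + z + 203/300z².

Solve |R(x)|<1 on ℝ⁻.
x=-1.18: |R|=0.7622
R=1: x+203/300x²=0 ⇒ x=−300/203=-1.4778; min R=1−1/(4·203/300)=0.6305>−1
Confirm numerically:
  x=-0.779: |R|=0.63163 <1
  x=-0.676: |R|=0.63322 <1
  x=-0.602: |R|=0.64323 <1
  x=-1.762: |R|=1.33881 >1
  x=-1.596: |R|=1.12762 >1
So |R|<1 on (-1.4778, 0).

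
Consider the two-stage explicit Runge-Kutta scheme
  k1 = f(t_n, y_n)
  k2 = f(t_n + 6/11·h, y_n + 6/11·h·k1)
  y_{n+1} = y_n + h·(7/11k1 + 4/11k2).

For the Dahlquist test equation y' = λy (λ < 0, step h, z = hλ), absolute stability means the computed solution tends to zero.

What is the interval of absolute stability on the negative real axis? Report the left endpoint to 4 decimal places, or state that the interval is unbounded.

(-5.0417, 0).

Test eqn y'=λy, z=hλ:
  k1=λy_n ⇒ h·k1=z·y_n;  k2=λ(1+6/11z)y_n ⇒ h·k2=z(1+6/11z)y_n
  y_{n+1}/y_n = 1 + 7/11z + 4/11z(1+6/11z) = 1 + z + 24/121z²
  ⇒ R(z) = 1 + z + 24/121z².

Solve |R(x)|<1 on ℝ⁻.
x=-1.15: |R|=0.1123
R=1: x+24/121x²=0 ⇒ x=−121/24=-5.0417; min R=1−1/(4·24/121)=-0.2604>−1
Confirm numerically:
  x=-4.957: |R|=0.91676 <1
  x=-3.261: |R|=0.15175 <1
  x=-3.064: |R|=0.20190 <1
  x=-5.366: |R|=1.34520 >1
  x=-5.273: |R|=1.24195 >1
So |R|<1 on (-5.0417, 0).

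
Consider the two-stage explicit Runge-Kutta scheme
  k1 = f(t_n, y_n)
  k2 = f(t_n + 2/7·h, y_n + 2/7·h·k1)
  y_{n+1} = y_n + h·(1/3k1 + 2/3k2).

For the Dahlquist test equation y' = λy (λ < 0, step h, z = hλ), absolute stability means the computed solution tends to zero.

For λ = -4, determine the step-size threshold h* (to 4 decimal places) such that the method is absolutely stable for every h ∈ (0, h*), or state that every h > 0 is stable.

(-5.2500,0); λ=-4 ⇒ h* = (21/4)/4 = 1.3125.

With y'=λy (z=hλ):
  k1=λy_n ⇒ h·k1=z·y_n;  k2=λ(1+2/7z)y_n ⇒ h·k2=z(1+2/7z)y_n
  y_{n+1}/y_n = 1 + 1/3z + 2/3z(1+2/7z) = 1 + z + 4/21z²
  R(z) = 1 + z + 4/21z².

Need |R(x)|<1, x<0.
x=-1.6: |R|=0.1124
R=1: x+4/21x²=0 ⇒ x=−21/4=-5.2500; min R=1−1/(4·4/21)=-0.3125>−1
Confirm numerically:
  x=-4.279: |R|=0.20859 <1
  x=-3.438: |R|=0.18660 <1
  x=-2.910: |R|=0.29703 <1
  x=-5.788: |R|=1.59313 >1
  x=-5.516: |R|=1.27948 >1
So |R|<1 on (-5.2500, 0).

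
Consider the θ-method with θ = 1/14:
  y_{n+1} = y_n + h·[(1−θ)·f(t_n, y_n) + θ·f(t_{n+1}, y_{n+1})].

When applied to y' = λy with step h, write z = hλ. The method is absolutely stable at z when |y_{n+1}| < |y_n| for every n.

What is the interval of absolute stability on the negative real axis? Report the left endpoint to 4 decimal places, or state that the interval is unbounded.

With y'=λy (z=hλ):
  y_{n+1} = y_n + z·[13/14·y_n + 1/14·y_{n+1}] ⇒ (1 − 1/14z)y_{n+1} = (1 + 13/14z)y_n
  so R(z) = (1 + 13/14z)/(1 − 1/14z).

Need |R(x)|<1, x<0.
x=-1.34: |R|=0.2229
R=−1: 1+13/14x = −1+1/14x ⇒ -6/7x=2 ⇒ x=2/(-6/7)=-2.3333
Confirm numerically:
  x=-2.224: |R|=0.91913 <1
  x=-1.625: |R|=0.45600 <1
  x=-1.483: |R|=0.34095 <1
  x=-2.858: |R|=1.37347 >1
  x=-2.486: |R|=1.11112 >1
  x=-2.384: |R|=1.03711 >1
Stable set (-2.3333, 0).

(-2.3333, 0).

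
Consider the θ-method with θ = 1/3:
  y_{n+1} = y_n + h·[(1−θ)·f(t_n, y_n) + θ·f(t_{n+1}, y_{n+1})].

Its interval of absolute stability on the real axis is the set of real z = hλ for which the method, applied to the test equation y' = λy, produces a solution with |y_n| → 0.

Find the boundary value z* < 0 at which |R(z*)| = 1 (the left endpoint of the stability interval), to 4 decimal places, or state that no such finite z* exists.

left endpoint -6.0000.

With y'=λy (z=hλ):
  y_{n+1} = y_n + z·[2/3·y_n + 1/3·y_{n+1}] ⇒ (1 − 1/3z)y_{n+1} = (1 + 2/3z)y_n
  R(z) = (1 + 2/3z)/(1 − 1/3z).

Solve |R(x)|<1 on ℝ⁻.
x=-0.31: |R|=0.7190
R=−1: 1+2/3x = −1+1/3x ⇒ -1/3x=2 ⇒ x=2/(-1/3)=-6.0000
Confirm numerically:
  x=-5.316: |R|=0.91775 <1
  x=-4.128: |R|=0.73737 <1
  x=-2.988: |R|=0.49699 <1
  x=-6.386: |R|=1.04113 >1
  x=-6.197: |R|=1.02142 >1
Interval (-6.0000, 0).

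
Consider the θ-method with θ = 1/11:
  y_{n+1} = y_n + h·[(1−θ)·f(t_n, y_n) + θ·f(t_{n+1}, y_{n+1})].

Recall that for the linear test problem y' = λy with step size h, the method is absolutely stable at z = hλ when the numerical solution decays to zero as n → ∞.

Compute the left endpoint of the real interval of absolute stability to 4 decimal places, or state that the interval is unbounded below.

Set f=λy, z=hλ:
  y_{n+1} = y_n + z·[10/11·y_n + 1/11·y_{n+1}] ⇒ (1 − 1/11z)y_{n+1} = (1 + 10/11z)y_n
  so R(z) = (1 + 10/11z)/(1 − 1/11z).

Need |R(x)|<1, x<0.
x=-0.51: |R|=0.5126
R=−1: 1+10/11x = −1+1/11x ⇒ -9/11x=2 ⇒ x=2/(-9/11)=-2.4444
Confirm numerically:
  x=-2.305: |R|=0.90567 <1
  x=-2.262: |R|=0.87619 <1
  x=-1.089: |R|=0.00910 <1
  x=-2.893: |R|=1.29058 >1
  x=-2.729: |R|=1.18654 >1
Stable set (-2.4444, 0).

left endpoint -2.4444.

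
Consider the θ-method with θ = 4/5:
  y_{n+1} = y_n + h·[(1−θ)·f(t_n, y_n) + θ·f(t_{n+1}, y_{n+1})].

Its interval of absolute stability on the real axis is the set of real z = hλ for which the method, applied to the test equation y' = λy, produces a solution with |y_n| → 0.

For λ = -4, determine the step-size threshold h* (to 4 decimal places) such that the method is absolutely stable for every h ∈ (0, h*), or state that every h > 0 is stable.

interval (−∞, 0). Any h>0 works for λ=-4.

With y'=λy (z=hλ):
  y_{n+1} = y_n + z·[1/5·y_n + 4/5·y_{n+1}] ⇒ (1 − 4/5z)y_{n+1} = (1 + 1/5z)y_n
  Hence R(z) = (1 + 1/5z)/(1 − 4/5z).

Find x<0 with |R(x)|<1.
x=-1.55: |R|=0.3080
x=-2: |R|=0.2308
x=-10: |R|=0.1111
x=-100: |R|=0.2346
θ=4/5≥1/2 ⇒ |1+1/5x|<|1−4/5x| ∀x<0 ⇒ interval (−∞,0).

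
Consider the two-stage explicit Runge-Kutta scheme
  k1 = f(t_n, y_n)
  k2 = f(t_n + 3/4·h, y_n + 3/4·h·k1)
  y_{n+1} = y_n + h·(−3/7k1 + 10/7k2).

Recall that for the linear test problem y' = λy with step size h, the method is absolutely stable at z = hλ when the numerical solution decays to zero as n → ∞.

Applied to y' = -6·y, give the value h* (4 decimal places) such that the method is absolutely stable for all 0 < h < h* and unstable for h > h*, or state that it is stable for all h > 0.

(-0.9333,0); λ=-6 ⇒ h* = (14/15)/6 = 0.1556.

Test eqn y'=λy, z=hλ:
  k1=λy_n ⇒ h·k1=z·y_n;  k2=λ(1+3/4z)y_n ⇒ h·k2=z(1+3/4z)y_n
  y_{n+1}/y_n = 1 − 3/7z + 10/7z(1+3/4z) = 1 + z + 15/14z²
  ⇒ R(z) = 1 + z + 15/14z².

Find x<0 with |R(x)|<1.
x=-0.36: |R|=0.7789
R=1: x+15/14x²=0 ⇒ x=−14/15=-0.9333; min R=1−1/(4·15/14)=0.7667>−1
Confirm numerically:
  x=-0.805: |R|=0.88931 <1
  x=-0.772: |R|=0.86655 <1
  x=-0.739: |R|=0.84613 <1
  x=-0.633: |R|=0.79631 <1
  x=-1.509: |R|=1.93073 >1
  x=-0.958: |R|=1.02532 >1
So |R|<1 on (-0.9333, 0).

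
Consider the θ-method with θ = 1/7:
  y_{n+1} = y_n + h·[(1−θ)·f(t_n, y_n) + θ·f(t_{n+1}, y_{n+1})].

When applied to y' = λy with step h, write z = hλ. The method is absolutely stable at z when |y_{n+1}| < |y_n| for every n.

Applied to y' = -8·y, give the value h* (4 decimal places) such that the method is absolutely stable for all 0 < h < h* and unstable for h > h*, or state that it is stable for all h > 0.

Set f=λy, z=hλ:
  y_{n+1} = y_n + z·[6/7·y_n + 1/7·y_{n+1}] ⇒ (1 − 1/7z)y_{n+1} = (1 + 6/7z)y_n
  Hence R(z) = (1 + 6/7z)/(1 − 1/7z).

Find x<0 with |R(x)|<1.
x=-0.6: |R|=0.4474
R=−1: 1+6/7x = −1+1/7x ⇒ -5/7x=2 ⇒ x=2/(-5/7)=-2.8000
Confirm numerically:
  x=-2.334: |R|=0.75037 <1
  x=-1.972: |R|=0.53856 <1
  x=-1.766: |R|=0.41022 <1
  x=-1.623: |R|=0.31752 <1
  x=-3.208: |R|=1.19984 >1
  x=-3.142: |R|=1.16861 >1
  x=-2.958: |R|=1.07933 >1
Stable set (-2.8000, 0).

(-2.8000,0); λ=-8 ⇒ h* = (14/5)/8 = 0.3500.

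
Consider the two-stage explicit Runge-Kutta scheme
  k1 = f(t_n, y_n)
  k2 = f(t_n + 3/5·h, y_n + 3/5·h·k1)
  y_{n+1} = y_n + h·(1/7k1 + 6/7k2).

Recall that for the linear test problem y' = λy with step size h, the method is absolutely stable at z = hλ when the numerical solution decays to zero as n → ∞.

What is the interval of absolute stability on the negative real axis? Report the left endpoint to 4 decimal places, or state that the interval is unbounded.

Set f=λy, z=hλ:
  k1=λy_n ⇒ h·k1=z·y_n;  k2=λ(1+3/5z)y_n ⇒ h·k2=z(1+3/5z)y_n
  y_{n+1}/y_n = 1 + 1/7z + 6/7z(1+3/5z) = 1 + z + 18/35z²
  ⇒ R(z) = 1 + z + 18/35z².

Solve |R(x)|<1 on ℝ⁻.
x=-1.09: |R|=0.5210
R=1: x+18/35x²=0 ⇒ x=−35/18=-1.9444; min R=1−1/(4·18/35)=0.5139>−1
Confirm numerically:
  x=-1.877: |R|=0.93489 <1
  x=-1.818: |R|=0.88178 <1
  x=-1.782: |R|=0.85113 <1
  x=-0.875: |R|=0.51875 <1
  x=-2.170: |R|=1.25172 >1
  x=-2.062: |R|=1.12466 >1
Stable set (-1.9444, 0).

(-1.9444, 0).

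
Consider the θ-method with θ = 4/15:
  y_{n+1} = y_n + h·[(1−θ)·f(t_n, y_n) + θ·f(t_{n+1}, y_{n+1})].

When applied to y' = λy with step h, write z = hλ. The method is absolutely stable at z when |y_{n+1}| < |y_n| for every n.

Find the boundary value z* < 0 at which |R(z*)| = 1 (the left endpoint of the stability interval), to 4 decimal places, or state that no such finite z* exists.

left endpoint -4.2857.

On y'=λy, z=hλ:
  y_{n+1} = y_n + z·[11/15·y_n + 4/15·y_{n+1}] ⇒ (1 − 4/15z)y_{n+1} = (1 + 11/15z)y_n
  R(z) = (1 + 11/15z)/(1 − 4/15z).

Need |R(x)|<1, x<0.
x=-0.96: |R|=0.2357
R=−1: 1+11/15x = −1+4/15x ⇒ -7/15x=2 ⇒ x=2/(-7/15)=-4.2857
Confirm numerically:
  x=-2.763: |R|=0.59086 <1
  x=-1.979: |R|=0.29538 <1
  x=-1.938: |R|=0.27769 <1
  x=-4.530: |R|=1.05163 >1
  x=-4.454: |R|=1.03590 >1
  x=-4.395: |R|=1.02348 >1
So |R|<1 on (-4.2857, 0).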